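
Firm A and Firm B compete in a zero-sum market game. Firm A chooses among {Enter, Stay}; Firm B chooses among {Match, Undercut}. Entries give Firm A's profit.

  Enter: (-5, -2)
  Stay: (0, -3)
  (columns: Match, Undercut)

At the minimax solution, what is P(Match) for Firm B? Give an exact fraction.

Row minima: Enter → -5, Stay → -3; maximin = -3.
Column maxima: Match → 0, Undercut → -2; minimax = -2.
-3 ≠ -2, so there is no saddle point; optimal play is mixed.
Let Firm A play Enter with probability p. Expected payoff against Match: (-5)p + 0(1−p) = −5p; against Undercut: (-2)p + (-3)(1−p) = p − 3.
Setting these equal: −5p = p − 3 ⇒ −6p = -3 ⇒ p = 1/2, and the value is (-5)·(1/2) = -5/2.
For Firm B: with q = P(Match), equating Enter's and Stay's payoffs gives −3q − 2 = 3q − 3 ⇒ q = 1/6.

1/6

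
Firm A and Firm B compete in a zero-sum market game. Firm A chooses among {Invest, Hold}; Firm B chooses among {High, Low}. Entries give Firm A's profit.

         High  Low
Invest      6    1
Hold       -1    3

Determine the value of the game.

19/9

Row minima: Invest → 1, Hold → -1; maximin = 1.
Column maxima: High → 6, Low → 3; minimax = 3.
1 ≠ 3, so there is no saddle point; optimal play is mixed.
Let Firm A play Invest with probability p. Expected payoff against High: 6p + (-1)(1−p) = 7p − 1; against Low: 1p + 3(1−p) = −2p + 3.
Setting these equal: 7p − 1 = −2p + 3 ⇒ 9p = 4 ⇒ p = 4/9, and the value is (7)·(4/9) − 1 = 19/9.
For Firm B: with q = P(High), equating Invest's and Hold's payoffs gives 5q + 1 = −4q + 3 ⇒ q = 2/9.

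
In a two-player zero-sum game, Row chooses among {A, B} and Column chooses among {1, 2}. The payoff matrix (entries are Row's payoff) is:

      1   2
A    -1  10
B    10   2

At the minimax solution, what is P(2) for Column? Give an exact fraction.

Row minima: A → -1, B → 2; maximin = 2.
Column maxima: 1 → 10, 2 → 10; minimax = 10.
2 ≠ 10, so there is no saddle point; optimal play is mixed.
Let Row play A with probability p. Expected payoff against 1: (-1)p + 10(1−p) = −11p + 10; against 2: 10p + 2(1−p) = 8p + 2.
Setting these equal: −11p + 10 = 8p + 2 ⇒ −19p = -8 ⇒ p = 8/19, and the value is (-11)·(8/19) + 10 = 102/19.
For Column: with q = P(1), equating A's and B's payoffs gives −11q + 10 = 8q + 2 ⇒ q = 8/19.

11/19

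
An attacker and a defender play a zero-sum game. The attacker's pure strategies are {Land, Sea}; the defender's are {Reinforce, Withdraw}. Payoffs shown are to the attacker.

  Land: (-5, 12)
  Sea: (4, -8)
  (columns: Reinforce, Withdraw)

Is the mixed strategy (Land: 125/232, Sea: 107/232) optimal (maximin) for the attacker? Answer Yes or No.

No

Against Reinforce this mix gives (125/232)·(-5) + (107/232)·4 = -197/232.
Against Withdraw this mix gives (125/232)·12 + (107/232)·(-8) = 161/58.
The defender will play Reinforce, holding the attacker to -197/232. Shifting weight toward the row that does better against Reinforce would raise this floor (the equalizing mix achieves 8/29 against both Reinforce and Withdraw), so the proposed strategy is not optimal.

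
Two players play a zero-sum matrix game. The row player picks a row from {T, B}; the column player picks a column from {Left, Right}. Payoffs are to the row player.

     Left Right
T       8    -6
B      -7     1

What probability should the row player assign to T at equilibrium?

4/11

Row minima: T → -6, B → -7; maximin = -6.
Column maxima: Left → 8, Right → 1; minimax = 1.
-6 ≠ 1, so there is no saddle point; optimal play is mixed.
Let the row player play T with probability p. Expected payoff against Left: 8p + (-7)(1−p) = 15p − 7; against Right: (-6)p + 1(1−p) = −7p + 1.
Setting these equal: 15p − 7 = −7p + 1 ⇒ 22p = 8 ⇒ p = 4/11, and the value is (15)·(4/11) − 7 = -17/11.
For the column player: with q = P(Left), equating T's and B's payoffs gives 14q − 6 = −8q + 1 ⇒ q = 7/22.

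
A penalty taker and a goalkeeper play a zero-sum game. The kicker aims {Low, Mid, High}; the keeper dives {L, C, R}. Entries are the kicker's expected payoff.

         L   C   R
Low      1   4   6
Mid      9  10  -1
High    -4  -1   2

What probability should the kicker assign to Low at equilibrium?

2/3

Row minima: Low → 1, Mid → -1, High → -4; maximin = 1.
Column maxima: L → 9, C → 10, R → 6; minimax = 6.
1 ≠ 6, so there is no saddle point; optimal play is mixed.
High is strictly dominated by Low, so the kicker never plays it.
C is strictly dominated by L (it gives the kicker strictly more in every row), so the keeper never plays it.
On the remaining 2×2 (Low, Mid vs L, R):
Let the kicker play Low with probability p. Expected payoff against L: 1p + 9(1−p) = −8p + 9; against R: 6p + (-1)(1−p) = 7p − 1.
Setting these equal: −8p + 9 = 7p − 1 ⇒ −15p = -10 ⇒ p = 2/3, and the value is (-8)·(2/3) + 9 = 11/3.
For the keeper: with q = P(L), equating Low's and Mid's payoffs gives −5q + 6 = 10q − 1 ⇒ q = 7/15.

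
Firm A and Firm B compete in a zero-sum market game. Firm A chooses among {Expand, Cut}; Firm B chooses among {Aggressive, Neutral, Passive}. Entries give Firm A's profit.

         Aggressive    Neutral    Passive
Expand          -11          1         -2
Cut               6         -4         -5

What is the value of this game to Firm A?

Row minima: Expand → -11, Cut → -5; maximin = -5.
Column maxima: Aggressive → 6, Neutral → 1, Passive → -2; minimax = -2.
-5 ≠ -2, so there is no saddle point; optimal play is mixed.
Neutral is strictly dominated by Passive (it gives Firm A strictly more in every row), so Firm B never plays it.
On the remaining 2×2 (Expand, Cut vs Aggressive, Passive):
Let Firm A play Expand with probability p. Expected payoff against Aggressive: (-11)p + 6(1−p) = −17p + 6; against Passive: (-2)p + (-5)(1−p) = 3p − 5.
Setting these equal: −17p + 6 = 3p − 5 ⇒ −20p = -11 ⇒ p = 11/20, and the value is (-17)·(11/20) + 6 = -67/20.
For Firm B: with q = P(Aggressive), equating Expand's and Cut's payoffs gives −9q − 2 = 11q − 5 ⇒ q = 3/20.

-67/20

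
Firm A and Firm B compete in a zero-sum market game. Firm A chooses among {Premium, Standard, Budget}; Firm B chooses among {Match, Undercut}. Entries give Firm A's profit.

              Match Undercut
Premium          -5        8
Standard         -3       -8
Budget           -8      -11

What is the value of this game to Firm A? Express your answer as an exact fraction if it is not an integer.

Row minima: Premium → -5, Standard → -8, Budget → -11; maximin = -5.
Column maxima: Match → -3, Undercut → 8; minimax = -3.
-5 ≠ -3, so there is no saddle point; optimal play is mixed.
Budget is strictly dominated by Premium, so Firm A never plays it.
On the remaining 2×2 (Premium, Standard vs Match, Undercut):
Let Firm A play Premium with probability p. Expected payoff against Match: (-5)p + (-3)(1−p) = −2p − 3; against Undercut: 8p + (-8)(1−p) = 16p − 8.
Setting these equal: −2p − 3 = 16p − 8 ⇒ −18p = -5 ⇒ p = 5/18, and the value is (-2)·(5/18) − 3 = -32/9.
For Firm B: with q = P(Match), equating Premium's and Standard's payoffs gives −13q + 8 = 5q − 8 ⇒ q = 8/9.

-32/9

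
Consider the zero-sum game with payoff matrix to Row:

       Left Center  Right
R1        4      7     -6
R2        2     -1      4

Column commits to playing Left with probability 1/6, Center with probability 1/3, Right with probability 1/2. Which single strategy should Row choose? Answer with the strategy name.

Expected payoff of R1: (1/6)·4 + (1/3)·7 + (1/2)·(-6) = 0.
Expected payoff of R2: (1/6)·2 + (1/3)·(-1) + (1/2)·4 = 2.
The largest is 2, so Row's best response is R2.

R2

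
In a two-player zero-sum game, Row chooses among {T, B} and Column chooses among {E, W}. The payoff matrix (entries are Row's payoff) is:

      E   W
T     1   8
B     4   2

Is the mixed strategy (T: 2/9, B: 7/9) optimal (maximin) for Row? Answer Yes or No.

Against E this mix gives (2/9)·1 + (7/9)·4 = 10/3.
Against W this mix gives (2/9)·8 + (7/9)·2 = 10/3.
All of Column's active replies (E, W) yield 10/3, and no column does worse for Row. The mix makes Column indifferent and guarantees 10/3, so it is optimal.

Yes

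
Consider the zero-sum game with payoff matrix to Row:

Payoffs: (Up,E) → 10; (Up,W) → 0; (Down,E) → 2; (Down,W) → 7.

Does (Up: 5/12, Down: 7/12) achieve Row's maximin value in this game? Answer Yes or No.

No

Against E this mix gives (5/12)·10 + (7/12)·2 = 16/3.
Against W this mix gives (5/12)·0 + (7/12)·7 = 49/12.
Column will play W, holding Row to 49/12. Shifting weight toward the row that does better against W would raise this floor (the equalizing mix achieves 14/3 against both W and E), so the proposed strategy is not optimal.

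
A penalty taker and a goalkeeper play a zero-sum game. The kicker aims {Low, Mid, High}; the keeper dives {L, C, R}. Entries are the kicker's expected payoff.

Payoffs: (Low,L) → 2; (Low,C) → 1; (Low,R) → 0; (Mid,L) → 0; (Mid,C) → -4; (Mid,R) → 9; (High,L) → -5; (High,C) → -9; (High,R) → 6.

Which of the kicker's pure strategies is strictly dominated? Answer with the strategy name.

Mid gives a strictly higher payoff than High against every column: 0 > -5, -4 > -9, 9 > 6.
So High is strictly dominated and the kicker never plays it.

High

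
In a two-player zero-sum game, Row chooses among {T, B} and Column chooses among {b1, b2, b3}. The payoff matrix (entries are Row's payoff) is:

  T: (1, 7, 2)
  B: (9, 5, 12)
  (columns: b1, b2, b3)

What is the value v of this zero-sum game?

29/5

Row minima: T → 1, B → 5; maximin = 5.
Column maxima: b1 → 9, b2 → 7, b3 → 12; minimax = 7.
5 ≠ 7, so there is no saddle point; optimal play is mixed.
b3 is strictly dominated by b1 (it gives Row strictly more in every row), so Column never plays it.
On the remaining 2×2 (T, B vs b1, b2):
Let Row play T with probability p. Expected payoff against b1: 1p + 9(1−p) = −8p + 9; against b2: 7p + 5(1−p) = 2p + 5.
Setting these equal: −8p + 9 = 2p + 5 ⇒ −10p = -4 ⇒ p = 2/5, and the value is (-8)·(2/5) + 9 = 29/5.
For Column: with q = P(b1), equating T's and B's payoffs gives −6q + 7 = 4q + 5 ⇒ q = 1/5.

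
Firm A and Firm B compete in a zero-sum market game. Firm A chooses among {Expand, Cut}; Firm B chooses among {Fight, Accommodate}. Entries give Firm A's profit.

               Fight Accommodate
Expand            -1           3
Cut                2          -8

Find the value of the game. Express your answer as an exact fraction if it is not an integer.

-1/7

Row minima: Expand → -1, Cut → -8; maximin = -1.
Column maxima: Fight → 2, Accommodate → 3; minimax = 2.
-1 ≠ 2, so there is no saddle point; optimal play is mixed.
Let Firm A play Expand with probability p. Expected payoff against Fight: (-1)p + 2(1−p) = −3p + 2; against Accommodate: 3p + (-8)(1−p) = 11p − 8.
Setting these equal: −3p + 2 = 11p − 8 ⇒ −14p = -10 ⇒ p = 5/7, and the value is (-3)·(5/7) + 2 = -1/7.
For Firm B: with q = P(Fight), equating Expand's and Cut's payoffs gives −4q + 3 = 10q − 8 ⇒ q = 11/14.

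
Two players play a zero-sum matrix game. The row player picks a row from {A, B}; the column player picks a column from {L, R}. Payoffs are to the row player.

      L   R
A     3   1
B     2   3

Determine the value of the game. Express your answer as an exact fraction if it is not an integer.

7/3

Row minima: A → 1, B → 2; maximin = 2.
Column maxima: L → 3, R → 3; minimax = 3.
2 ≠ 3, so there is no saddle point; optimal play is mixed.
Let the row player play A with probability p. Expected payoff against L: 3p + 2(1−p) = p + 2; against R: 1p + 3(1−p) = −2p + 3.
Setting these equal: p + 2 = −2p + 3 ⇒ 3p = 1 ⇒ p = 1/3, and the value is (1)·(1/3) + 2 = 7/3.
For the column player: with q = P(L), equating A's and B's payoffs gives 2q + 1 = −q + 3 ⇒ q = 2/3.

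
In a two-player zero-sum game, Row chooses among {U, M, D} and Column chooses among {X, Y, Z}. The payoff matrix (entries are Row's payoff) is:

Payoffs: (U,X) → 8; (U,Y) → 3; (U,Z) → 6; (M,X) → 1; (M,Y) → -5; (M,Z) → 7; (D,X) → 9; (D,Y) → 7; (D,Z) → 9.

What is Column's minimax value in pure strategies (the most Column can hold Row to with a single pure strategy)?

Column maxima: X → 9, Y → 7, Z → 9.
The smallest of these is 7.

7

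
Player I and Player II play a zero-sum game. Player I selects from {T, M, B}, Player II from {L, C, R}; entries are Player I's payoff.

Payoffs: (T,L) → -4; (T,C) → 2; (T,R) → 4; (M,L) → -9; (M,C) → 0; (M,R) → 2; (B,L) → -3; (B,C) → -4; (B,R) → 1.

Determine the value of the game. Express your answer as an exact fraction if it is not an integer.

Row minima: T → -4, M → -9, B → -4; maximin = -4.
Column maxima: L → -3, C → 2, R → 4; minimax = -3.
-4 ≠ -3, so there is no saddle point; optimal play is mixed.
M is strictly dominated by T, so Player I never plays it.
R is strictly dominated by L (it gives Player I strictly more in every row), so Player II never plays it.
On the remaining 2×2 (T, B vs L, C):
Let Player I play T with probability p. Expected payoff against L: (-4)p + (-3)(1−p) = −p − 3; against C: 2p + (-4)(1−p) = 6p − 4.
Setting these equal: −p − 3 = 6p − 4 ⇒ −7p = -1 ⇒ p = 1/7, and the value is (-1)·(1/7) − 3 = -22/7.
For Player II: with q = P(L), equating T's and B's payoffs gives −6q + 2 = q − 4 ⇒ q = 6/7.

-22/7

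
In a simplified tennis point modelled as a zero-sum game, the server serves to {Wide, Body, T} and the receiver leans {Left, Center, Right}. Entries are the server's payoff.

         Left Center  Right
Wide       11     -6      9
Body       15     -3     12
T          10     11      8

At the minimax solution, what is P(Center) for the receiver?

Row minima: Wide → -6, Body → -3, T → 8; maximin = 8.
Column maxima: Left → 15, Center → 11, Right → 12; minimax = 11.
8 ≠ 11, so there is no saddle point; optimal play is mixed.
Wide is strictly dominated by Body, so the server never plays it.
Left is strictly dominated by Right (it gives the server strictly more in every row), so the receiver never plays it.
On the remaining 2×2 (Body, T vs Center, Right):
Let the server play Body with probability p. Expected payoff against Center: (-3)p + 11(1−p) = −14p + 11; against Right: 12p + 8(1−p) = 4p + 8.
Setting these equal: −14p + 11 = 4p + 8 ⇒ −18p = -3 ⇒ p = 1/6, and the value is (-14)·(1/6) + 11 = 26/3.
For the receiver: with q = P(Center), equating Body's and T's payoffs gives −15q + 12 = 3q + 8 ⇒ q = 2/9.

2/9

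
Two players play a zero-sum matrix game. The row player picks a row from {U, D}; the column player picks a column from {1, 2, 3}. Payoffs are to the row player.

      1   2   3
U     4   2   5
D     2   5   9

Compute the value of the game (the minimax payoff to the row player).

16/5

Row minima: U → 2, D → 2; maximin = 2.
Column maxima: 1 → 4, 2 → 5, 3 → 9; minimax = 4.
2 ≠ 4, so there is no saddle point; optimal play is mixed.
3 is strictly dominated by 1 (it gives the row player strictly more in every row), so the column player never plays it.
On the remaining 2×2 (U, D vs 1, 2):
Let the row player play U with probability p. Expected payoff against 1: 4p + 2(1−p) = 2p + 2; against 2: 2p + 5(1−p) = −3p + 5.
Setting these equal: 2p + 2 = −3p + 5 ⇒ 5p = 3 ⇒ p = 3/5, and the value is (2)·(3/5) + 2 = 16/5.
For the column player: with q = P(1), equating U's and D's payoffs gives 2q + 2 = −3q + 5 ⇒ q = 3/5.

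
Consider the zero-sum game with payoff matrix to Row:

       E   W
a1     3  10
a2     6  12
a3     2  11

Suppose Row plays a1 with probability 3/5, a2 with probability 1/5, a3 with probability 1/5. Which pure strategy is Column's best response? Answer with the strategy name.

If Column plays E, Row's expected payoff is (3/5)·3 + (1/5)·6 + (1/5)·2 = 17/5.
If Column plays W, Row's expected payoff is (3/5)·10 + (1/5)·12 + (1/5)·11 = 53/5.
Column minimizes Row's payoff; the smallest is 17/5, so the best response is E.

E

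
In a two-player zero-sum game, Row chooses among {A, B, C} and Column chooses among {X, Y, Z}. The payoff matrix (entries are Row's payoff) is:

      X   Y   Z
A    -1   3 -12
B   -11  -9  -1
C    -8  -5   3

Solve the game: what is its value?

Row minima: A → -12, B → -11, C → -8; maximin = -8.
Column maxima: X → -1, Y → 3, Z → 3; minimax = -1.
-8 ≠ -1, so there is no saddle point; optimal play is mixed.
B is strictly dominated by C, so Row never plays it.
Y is strictly dominated by X (it gives Row strictly more in every row), so Column never plays it.
On the remaining 2×2 (A, C vs X, Z):
Let Row play A with probability p. Expected payoff against X: (-1)p + (-8)(1−p) = 7p − 8; against Z: (-12)p + 3(1−p) = −15p + 3.
Setting these equal: 7p − 8 = −15p + 3 ⇒ 22p = 11 ⇒ p = 1/2, and the value is (7)·(1/2) − 8 = -9/2.
For Column: with q = P(X), equating A's and C's payoffs gives 11q − 12 = −11q + 3 ⇒ q = 15/22.

-9/2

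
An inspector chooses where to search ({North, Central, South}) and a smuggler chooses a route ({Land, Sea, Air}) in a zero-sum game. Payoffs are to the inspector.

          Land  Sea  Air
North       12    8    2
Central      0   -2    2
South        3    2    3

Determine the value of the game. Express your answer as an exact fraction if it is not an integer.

20/7

Row minima: North → 2, Central → -2, South → 2; maximin = 2.
Column maxima: Land → 12, Sea → 8, Air → 3; minimax = 3.
2 ≠ 3, so there is no saddle point; optimal play is mixed.
Central is strictly dominated by South, so the inspector never plays it.
Land is strictly dominated by Sea (it gives the inspector strictly more in every row), so the smuggler never plays it.
On the remaining 2×2 (North, South vs Sea, Air):
Let the inspector play North with probability p. Expected payoff against Sea: 8p + 2(1−p) = 6p + 2; against Air: 2p + 3(1−p) = −p + 3.
Setting these equal: 6p + 2 = −p + 3 ⇒ 7p = 1 ⇒ p = 1/7, and the value is (6)·(1/7) + 2 = 20/7.
For the smuggler: with q = P(Sea), equating North's and South's payoffs gives 6q + 2 = −q + 3 ⇒ q = 1/7.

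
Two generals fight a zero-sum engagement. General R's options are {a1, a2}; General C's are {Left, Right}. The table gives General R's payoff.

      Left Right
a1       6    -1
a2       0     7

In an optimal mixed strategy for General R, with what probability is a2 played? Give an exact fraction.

1/2

Row minima: a1 → -1, a2 → 0; maximin = 0.
Column maxima: Left → 6, Right → 7; minimax = 6.
0 ≠ 6, so there is no saddle point; optimal play is mixed.
Let General R play a1 with probability p. Expected payoff against Left: 6p + 0(1−p) = 6p; against Right: (-1)p + 7(1−p) = −8p + 7.
Setting these equal: 6p = −8p + 7 ⇒ 14p = 7 ⇒ p = 1/2, and the value is (6)·(1/2) = 3.
For General C: with q = P(Left), equating a1's and a2's payoffs gives 7q − 1 = −7q + 7 ⇒ q = 4/7.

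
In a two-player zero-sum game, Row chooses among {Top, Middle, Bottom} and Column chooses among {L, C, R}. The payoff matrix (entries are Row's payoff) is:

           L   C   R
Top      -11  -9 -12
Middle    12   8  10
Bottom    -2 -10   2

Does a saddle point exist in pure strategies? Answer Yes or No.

Yes

Row minima: Top → -12, Middle → 8, Bottom → -10; maximin = 8.
Column maxima: L → 12, C → 8, R → 10; minimax = 8.
maximin = minimax = 8, so a saddle point exists.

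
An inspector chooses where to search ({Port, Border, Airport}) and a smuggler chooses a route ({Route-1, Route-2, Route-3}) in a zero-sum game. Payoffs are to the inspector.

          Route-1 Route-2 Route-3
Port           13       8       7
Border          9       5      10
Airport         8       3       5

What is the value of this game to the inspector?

15/2

Row minima: Port → 7, Border → 5, Airport → 3; maximin = 7.
Column maxima: Route-1 → 13, Route-2 → 8, Route-3 → 10; minimax = 8.
7 ≠ 8, so there is no saddle point; optimal play is mixed.
Airport is strictly dominated by Port, so the inspector never plays it.
Route-1 is strictly dominated by Route-2 (it gives the inspector strictly more in every row), so the smuggler never plays it.
On the remaining 2×2 (Port, Border vs Route-2, Route-3):
Let the inspector play Port with probability p. Expected payoff against Route-2: 8p + 5(1−p) = 3p + 5; against Route-3: 7p + 10(1−p) = −3p + 10.
Setting these equal: 3p + 5 = −3p + 10 ⇒ 6p = 5 ⇒ p = 5/6, and the value is (3)·(5/6) + 5 = 15/2.
For the smuggler: with q = P(Route-2), equating Port's and Border's payoffs gives q + 7 = −5q + 10 ⇒ q = 1/2.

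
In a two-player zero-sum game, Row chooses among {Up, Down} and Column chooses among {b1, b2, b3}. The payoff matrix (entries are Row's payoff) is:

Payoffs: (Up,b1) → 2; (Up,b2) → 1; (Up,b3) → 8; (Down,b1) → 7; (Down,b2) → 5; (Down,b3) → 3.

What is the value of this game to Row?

Row minima: Up → 1, Down → 3; maximin = 3.
Column maxima: b1 → 7, b2 → 5, b3 → 8; minimax = 5.
3 ≠ 5, so there is no saddle point; optimal play is mixed.
b1 is strictly dominated by b2 (it gives Row strictly more in every row), so Column never plays it.
On the remaining 2×2 (Up, Down vs b2, b3):
Let Row play Up with probability p. Expected payoff against b2: 1p + 5(1−p) = −4p + 5; against b3: 8p + 3(1−p) = 5p + 3.
Setting these equal: −4p + 5 = 5p + 3 ⇒ −9p = -2 ⇒ p = 2/9, and the value is (-4)·(2/9) + 5 = 37/9.
For Column: with q = P(b2), equating Up's and Down's payoffs gives −7q + 8 = 2q + 3 ⇒ q = 5/9.

37/9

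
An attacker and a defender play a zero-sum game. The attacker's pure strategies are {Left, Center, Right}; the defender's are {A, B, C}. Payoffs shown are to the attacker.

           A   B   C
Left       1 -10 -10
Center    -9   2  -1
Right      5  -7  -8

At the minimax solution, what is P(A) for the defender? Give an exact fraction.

1/3

Row minima: Left → -10, Center → -9, Right → -8; maximin = -8.
Column maxima: A → 5, B → 2, C → -1; minimax = -1.
-8 ≠ -1, so there is no saddle point; optimal play is mixed.
Left is strictly dominated by Right, so the attacker never plays it.
With Left eliminated, B is strictly dominated by C (it gives the attacker strictly more in every remaining row), so the defender never plays it.
On the remaining 2×2 (Center, Right vs A, C):
Let the attacker play Center with probability p. Expected payoff against A: (-9)p + 5(1−p) = −14p + 5; against C: (-1)p + (-8)(1−p) = 7p − 8.
Setting these equal: −14p + 5 = 7p − 8 ⇒ −21p = -13 ⇒ p = 13/21, and the value is (-14)·(13/21) + 5 = -11/3.
For the defender: with q = P(A), equating Center's and Right's payoffs gives −8q − 1 = 13q − 8 ⇒ q = 1/3.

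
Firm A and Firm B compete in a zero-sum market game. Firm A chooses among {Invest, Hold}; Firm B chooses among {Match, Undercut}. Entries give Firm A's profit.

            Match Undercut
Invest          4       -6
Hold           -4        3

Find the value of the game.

Row minima: Invest → -6, Hold → -4; maximin = -4.
Column maxima: Match → 4, Undercut → 3; minimax = 3.
-4 ≠ 3, so there is no saddle point; optimal play is mixed.
Let Firm A play Invest with probability p. Expected payoff against Match: 4p + (-4)(1−p) = 8p − 4; against Undercut: (-6)p + 3(1−p) = −9p + 3.
Setting these equal: 8p − 4 = −9p + 3 ⇒ 17p = 7 ⇒ p = 7/17, and the value is (8)·(7/17) − 4 = -12/17.
For Firm B: with q = P(Match), equating Invest's and Hold's payoffs gives 10q − 6 = −7q + 3 ⇒ q = 9/17.

-12/17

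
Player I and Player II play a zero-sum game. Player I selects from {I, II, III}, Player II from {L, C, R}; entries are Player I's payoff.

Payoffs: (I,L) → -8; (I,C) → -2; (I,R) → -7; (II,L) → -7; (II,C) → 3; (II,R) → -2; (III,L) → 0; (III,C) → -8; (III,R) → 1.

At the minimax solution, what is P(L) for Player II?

11/18

Row minima: I → -8, II → -7, III → -8; maximin = -7.
Column maxima: L → 0, C → 3, R → 1; minimax = 0.
-7 ≠ 0, so there is no saddle point; optimal play is mixed.
I is strictly dominated by II, so Player I never plays it.
R is strictly dominated by L (it gives Player I strictly more in every row), so Player II never plays it.
On the remaining 2×2 (II, III vs L, C):
Let Player I play II with probability p. Expected payoff against L: (-7)p + 0(1−p) = −7p; against C: 3p + (-8)(1−p) = 11p − 8.
Setting these equal: −7p = 11p − 8 ⇒ −18p = -8 ⇒ p = 4/9, and the value is (-7)·(4/9) = -28/9.
For Player II: with q = P(L), equating II's and III's payoffs gives −10q + 3 = 8q − 8 ⇒ q = 11/18.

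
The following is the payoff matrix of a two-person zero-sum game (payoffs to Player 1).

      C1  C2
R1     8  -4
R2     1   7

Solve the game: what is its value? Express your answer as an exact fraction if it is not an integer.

Row minima: R1 → -4, R2 → 1; maximin = 1.
Column maxima: C1 → 8, C2 → 7; minimax = 7.
1 ≠ 7, so there is no saddle point; optimal play is mixed.
Let Player 1 play R1 with probability p. Expected payoff against C1: 8p + 1(1−p) = 7p + 1; against C2: (-4)p + 7(1−p) = −11p + 7.
Setting these equal: 7p + 1 = −11p + 7 ⇒ 18p = 6 ⇒ p = 1/3, and the value is (7)·(1/3) + 1 = 10/3.
For Player 2: with q = P(C1), equating R1's and R2's payoffs gives 12q − 4 = −6q + 7 ⇒ q = 11/18.

10/3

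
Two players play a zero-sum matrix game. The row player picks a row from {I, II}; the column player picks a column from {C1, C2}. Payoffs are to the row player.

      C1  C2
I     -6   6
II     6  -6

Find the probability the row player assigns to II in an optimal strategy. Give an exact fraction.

Row minima: I → -6, II → -6; maximin = -6.
Column maxima: C1 → 6, C2 → 6; minimax = 6.
-6 ≠ 6, so there is no saddle point; optimal play is mixed.
Let the row player play I with probability p. Expected payoff against C1: (-6)p + 6(1−p) = −12p + 6; against C2: 6p + (-6)(1−p) = 12p − 6.
Setting these equal: −12p + 6 = 12p − 6 ⇒ −24p = -12 ⇒ p = 1/2, and the value is (-12)·(1/2) + 6 = 0.
For the column player: with q = P(C1), equating I's and II's payoffs gives −12q + 6 = 12q − 6 ⇒ q = 1/2.

1/2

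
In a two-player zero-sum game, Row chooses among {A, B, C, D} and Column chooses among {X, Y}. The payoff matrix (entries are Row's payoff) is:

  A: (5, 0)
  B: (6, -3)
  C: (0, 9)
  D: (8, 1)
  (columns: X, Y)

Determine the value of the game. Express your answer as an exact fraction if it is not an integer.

Row minima: A → 0, B → -3, C → 0, D → 1; maximin = 1.
Column maxima: X → 8, Y → 9; minimax = 8.
1 ≠ 8, so there is no saddle point; optimal play is mixed.
A is strictly dominated by D, so Row never plays it.
B is strictly dominated by D, so Row never plays it.
On the remaining 2×2 (C, D vs X, Y):
Let Row play C with probability p. Expected payoff against X: 0p + 8(1−p) = −8p + 8; against Y: 9p + 1(1−p) = 8p + 1.
Setting these equal: −8p + 8 = 8p + 1 ⇒ −16p = -7 ⇒ p = 7/16, and the value is (-8)·(7/16) + 8 = 9/2.
For Column: with q = P(X), equating C's and D's payoffs gives −9q + 9 = 7q + 1 ⇒ q = 1/2.

9/2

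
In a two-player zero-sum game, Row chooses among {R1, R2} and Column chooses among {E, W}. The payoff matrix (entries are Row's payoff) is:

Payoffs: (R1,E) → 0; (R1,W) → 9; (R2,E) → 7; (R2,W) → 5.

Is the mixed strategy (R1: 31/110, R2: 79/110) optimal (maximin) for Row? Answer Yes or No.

Against E this mix gives (31/110)·0 + (79/110)·7 = 553/110.
Against W this mix gives (31/110)·9 + (79/110)·5 = 337/55.
Column will play E, holding Row to 553/110. Shifting weight toward the row that does better against E would raise this floor (the equalizing mix achieves 63/11 against both E and W), so the proposed strategy is not optimal.

No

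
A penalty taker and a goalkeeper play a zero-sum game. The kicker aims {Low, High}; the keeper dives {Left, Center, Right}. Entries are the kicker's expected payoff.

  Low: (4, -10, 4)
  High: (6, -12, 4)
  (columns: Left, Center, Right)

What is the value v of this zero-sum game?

Row minima: Low → -10, High → -12; maximin = -10.
Column maxima: Left → 6, Center → -10, Right → 4; minimax = -10.
Since maximin = minimax = -10, there is a saddle point and the value is -10.

-10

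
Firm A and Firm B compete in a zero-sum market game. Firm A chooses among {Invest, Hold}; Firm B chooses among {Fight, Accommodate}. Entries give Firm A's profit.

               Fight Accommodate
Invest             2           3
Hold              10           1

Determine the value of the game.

Row minima: Invest → 2, Hold → 1; maximin = 2.
Column maxima: Fight → 10, Accommodate → 3; minimax = 3.
2 ≠ 3, so there is no saddle point; optimal play is mixed.
Let Firm A play Invest with probability p. Expected payoff against Fight: 2p + 10(1−p) = −8p + 10; against Accommodate: 3p + 1(1−p) = 2p + 1.
Setting these equal: −8p + 10 = 2p + 1 ⇒ −10p = -9 ⇒ p = 9/10, and the value is (-8)·(9/10) + 10 = 14/5.
For Firm B: with q = P(Fight), equating Invest's and Hold's payoffs gives −q + 3 = 9q + 1 ⇒ q = 1/5.

14/5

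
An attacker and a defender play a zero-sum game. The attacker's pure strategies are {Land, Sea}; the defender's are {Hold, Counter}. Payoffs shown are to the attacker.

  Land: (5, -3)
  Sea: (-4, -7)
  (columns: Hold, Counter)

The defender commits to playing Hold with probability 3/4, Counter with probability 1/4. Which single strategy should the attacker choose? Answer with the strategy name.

Land

Expected payoff of Land: (3/4)·5 + (1/4)·(-3) = 3.
Expected payoff of Sea: (3/4)·(-4) + (1/4)·(-7) = -19/4.
The largest is 3, so the attacker's best response is Land.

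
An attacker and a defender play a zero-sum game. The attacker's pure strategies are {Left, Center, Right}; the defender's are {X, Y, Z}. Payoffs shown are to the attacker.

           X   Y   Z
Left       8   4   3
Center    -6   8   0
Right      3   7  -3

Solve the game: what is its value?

Row minima: Left → 3, Center → -6, Right → -3; maximin = 3.
Column maxima: X → 8, Y → 8, Z → 3; minimax = 3.
Since maximin = minimax = 3, there is a saddle point and the value is 3.

3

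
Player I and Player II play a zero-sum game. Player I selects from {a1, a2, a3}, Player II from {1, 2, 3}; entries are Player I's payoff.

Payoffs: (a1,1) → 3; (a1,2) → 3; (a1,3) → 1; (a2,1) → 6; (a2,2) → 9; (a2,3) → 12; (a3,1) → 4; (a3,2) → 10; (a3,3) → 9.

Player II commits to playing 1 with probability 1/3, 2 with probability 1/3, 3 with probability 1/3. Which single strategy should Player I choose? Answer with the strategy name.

Expected payoff of a1: (1/3)·3 + (1/3)·3 + (1/3)·1 = 7/3.
Expected payoff of a2: (1/3)·6 + (1/3)·9 + (1/3)·12 = 9.
Expected payoff of a3: (1/3)·4 + (1/3)·10 + (1/3)·9 = 23/3.
The largest is 9, so Player I's best response is a2.

a2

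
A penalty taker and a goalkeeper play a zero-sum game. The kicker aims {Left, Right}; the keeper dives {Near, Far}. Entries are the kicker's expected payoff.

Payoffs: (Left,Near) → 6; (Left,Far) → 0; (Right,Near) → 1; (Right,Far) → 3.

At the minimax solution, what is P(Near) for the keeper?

Row minima: Left → 0, Right → 1; maximin = 1.
Column maxima: Near → 6, Far → 3; minimax = 3.
1 ≠ 3, so there is no saddle point; optimal play is mixed.
Let the kicker play Left with probability p. Expected payoff against Near: 6p + 1(1−p) = 5p + 1; against Far: 0p + 3(1−p) = −3p + 3.
Setting these equal: 5p + 1 = −3p + 3 ⇒ 8p = 2 ⇒ p = 1/4, and the value is (5)·(1/4) + 1 = 9/4.
For the keeper: with q = P(Near), equating Left's and Right's payoffs gives 6q = −2q + 3 ⇒ q = 3/8.

3/8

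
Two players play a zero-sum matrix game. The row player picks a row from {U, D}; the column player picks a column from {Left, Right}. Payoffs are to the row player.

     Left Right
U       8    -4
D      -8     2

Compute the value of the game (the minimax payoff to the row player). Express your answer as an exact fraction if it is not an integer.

Row minima: U → -4, D → -8; maximin = -4.
Column maxima: Left → 8, Right → 2; minimax = 2.
-4 ≠ 2, so there is no saddle point; optimal play is mixed.
Let the row player play U with probability p. Expected payoff against Left: 8p + (-8)(1−p) = 16p − 8; against Right: (-4)p + 2(1−p) = −6p + 2.
Setting these equal: 16p − 8 = −6p + 2 ⇒ 22p = 10 ⇒ p = 5/11, and the value is (16)·(5/11) − 8 = -8/11.
For the column player: with q = P(Left), equating U's and D's payoffs gives 12q − 4 = −10q + 2 ⇒ q = 3/11.

-8/11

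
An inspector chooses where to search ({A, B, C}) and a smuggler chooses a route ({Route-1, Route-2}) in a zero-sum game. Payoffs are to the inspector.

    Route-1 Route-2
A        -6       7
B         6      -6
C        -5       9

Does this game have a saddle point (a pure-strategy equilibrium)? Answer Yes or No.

No

Row minima: A → -6, B → -6, C → -5; maximin = -5.
Column maxima: Route-1 → 6, Route-2 → 9; minimax = 6.
-5 ≠ 6, so no pure-strategy equilibrium exists.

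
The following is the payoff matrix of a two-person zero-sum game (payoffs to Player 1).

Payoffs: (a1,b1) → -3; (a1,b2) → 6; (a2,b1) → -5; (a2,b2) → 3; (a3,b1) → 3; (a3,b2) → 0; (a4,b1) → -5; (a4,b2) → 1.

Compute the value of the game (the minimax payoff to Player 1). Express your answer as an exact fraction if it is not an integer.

3/2

Row minima: a1 → -3, a2 → -5, a3 → 0, a4 → -5; maximin = 0.
Column maxima: b1 → 3, b2 → 6; minimax = 3.
0 ≠ 3, so there is no saddle point; optimal play is mixed.
a2 is strictly dominated by a1, so Player 1 never plays it.
a4 is strictly dominated by a1, so Player 1 never plays it.
On the remaining 2×2 (a1, a3 vs b1, b2):
Let Player 1 play a1 with probability p. Expected payoff against b1: (-3)p + 3(1−p) = −6p + 3; against b2: 6p + 0(1−p) = 6p.
Setting these equal: −6p + 3 = 6p ⇒ −12p = -3 ⇒ p = 1/4, and the value is (-6)·(1/4) + 3 = 3/2.
For Player 2: with q = P(b1), equating a1's and a3's payoffs gives −9q + 6 = 3q ⇒ q = 1/2.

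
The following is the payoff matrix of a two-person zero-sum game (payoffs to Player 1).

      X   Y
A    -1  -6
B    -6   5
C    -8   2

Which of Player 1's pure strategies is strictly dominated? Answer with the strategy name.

C

B gives a strictly higher payoff than C against every column: -6 > -8, 5 > 2.
So C is strictly dominated and Player 1 never plays it.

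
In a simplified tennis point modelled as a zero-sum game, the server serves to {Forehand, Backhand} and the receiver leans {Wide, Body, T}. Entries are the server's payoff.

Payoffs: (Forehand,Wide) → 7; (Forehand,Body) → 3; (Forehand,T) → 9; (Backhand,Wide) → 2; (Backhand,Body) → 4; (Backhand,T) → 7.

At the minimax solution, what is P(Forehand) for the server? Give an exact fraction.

1/3

Row minima: Forehand → 3, Backhand → 2; maximin = 3.
Column maxima: Wide → 7, Body → 4, T → 9; minimax = 4.
3 ≠ 4, so there is no saddle point; optimal play is mixed.
T is strictly dominated by Wide (it gives the server strictly more in every row), so the receiver never plays it.
On the remaining 2×2 (Forehand, Backhand vs Wide, Body):
Let the server play Forehand with probability p. Expected payoff against Wide: 7p + 2(1−p) = 5p + 2; against Body: 3p + 4(1−p) = −p + 4.
Setting these equal: 5p + 2 = −p + 4 ⇒ 6p = 2 ⇒ p = 1/3, and the value is (5)·(1/3) + 2 = 11/3.
For the receiver: with q = P(Wide), equating Forehand's and Backhand's payoffs gives 4q + 3 = −2q + 4 ⇒ q = 1/6.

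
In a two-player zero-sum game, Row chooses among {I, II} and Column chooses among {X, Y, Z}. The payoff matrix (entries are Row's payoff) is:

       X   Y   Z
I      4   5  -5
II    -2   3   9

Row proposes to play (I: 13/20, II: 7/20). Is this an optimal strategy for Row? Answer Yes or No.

Against X this mix gives (13/20)·4 + (7/20)·(-2) = 19/10.
Against Y this mix gives (13/20)·5 + (7/20)·3 = 43/10.
Against Z this mix gives (13/20)·(-5) + (7/20)·9 = -1/10.
Column will play Z, holding Row to -1/10. Shifting weight toward the row that does better against Z would raise this floor (the equalizing mix achieves 13/10 against both Z and X), so the proposed strategy is not optimal.

No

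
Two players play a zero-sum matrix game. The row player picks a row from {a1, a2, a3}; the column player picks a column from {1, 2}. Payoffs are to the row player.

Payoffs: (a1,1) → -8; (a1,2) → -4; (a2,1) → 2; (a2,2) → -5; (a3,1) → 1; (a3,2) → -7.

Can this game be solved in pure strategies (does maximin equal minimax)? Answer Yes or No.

No

Row minima: a1 → -8, a2 → -5, a3 → -7; maximin = -5.
Column maxima: 1 → 2, 2 → -4; minimax = -4.
-5 ≠ -4, so no pure-strategy equilibrium exists.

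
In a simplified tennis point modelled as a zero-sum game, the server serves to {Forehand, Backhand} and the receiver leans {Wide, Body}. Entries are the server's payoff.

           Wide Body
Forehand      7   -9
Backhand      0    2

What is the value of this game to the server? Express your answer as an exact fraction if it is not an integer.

Row minima: Forehand → -9, Backhand → 0; maximin = 0.
Column maxima: Wide → 7, Body → 2; minimax = 2.
0 ≠ 2, so there is no saddle point; optimal play is mixed.
Let the server play Forehand with probability p. Expected payoff against Wide: 7p + 0(1−p) = 7p; against Body: (-9)p + 2(1−p) = −11p + 2.
Setting these equal: 7p = −11p + 2 ⇒ 18p = 2 ⇒ p = 1/9, and the value is (7)·(1/9) = 7/9.
For the receiver: with q = P(Wide), equating Forehand's and Backhand's payoffs gives 16q − 9 = −2q + 2 ⇒ q = 11/18.

7/9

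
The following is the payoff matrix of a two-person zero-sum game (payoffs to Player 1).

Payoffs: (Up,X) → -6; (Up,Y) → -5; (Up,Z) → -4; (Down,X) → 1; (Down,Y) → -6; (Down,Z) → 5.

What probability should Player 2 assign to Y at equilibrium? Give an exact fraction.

7/8

Row minima: Up → -6, Down → -6; maximin = -6.
Column maxima: X → 1, Y → -5, Z → 5; minimax = -5.
-6 ≠ -5, so there is no saddle point; optimal play is mixed.
Z is strictly dominated by X (it gives Player 1 strictly more in every row), so Player 2 never plays it.
On the remaining 2×2 (Up, Down vs X, Y):
Let Player 1 play Up with probability p. Expected payoff against X: (-6)p + 1(1−p) = −7p + 1; against Y: (-5)p + (-6)(1−p) = p − 6.
Setting these equal: −7p + 1 = p − 6 ⇒ −8p = -7 ⇒ p = 7/8, and the value is (-7)·(7/8) + 1 = -41/8.
For Player 2: with q = P(X), equating Up's and Down's payoffs gives −q − 5 = 7q − 6 ⇒ q = 1/8.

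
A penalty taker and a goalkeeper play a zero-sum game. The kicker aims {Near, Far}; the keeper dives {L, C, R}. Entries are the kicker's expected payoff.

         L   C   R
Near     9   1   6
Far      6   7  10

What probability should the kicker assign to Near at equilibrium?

1/9

Row minima: Near → 1, Far → 6; maximin = 6.
Column maxima: L → 9, C → 7, R → 10; minimax = 7.
6 ≠ 7, so there is no saddle point; optimal play is mixed.
R is strictly dominated by C (it gives the kicker strictly more in every row), so the keeper never plays it.
On the remaining 2×2 (Near, Far vs L, C):
Let the kicker play Near with probability p. Expected payoff against L: 9p + 6(1−p) = 3p + 6; against C: 1p + 7(1−p) = −6p + 7.
Setting these equal: 3p + 6 = −6p + 7 ⇒ 9p = 1 ⇒ p = 1/9, and the value is (3)·(1/9) + 6 = 19/3.
For the keeper: with q = P(L), equating Near's and Far's payoffs gives 8q + 1 = −q + 7 ⇒ q = 2/3.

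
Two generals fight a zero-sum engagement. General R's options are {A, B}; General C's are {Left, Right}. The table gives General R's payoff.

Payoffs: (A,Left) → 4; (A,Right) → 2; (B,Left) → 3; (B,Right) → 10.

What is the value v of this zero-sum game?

Row minima: A → 2, B → 3; maximin = 3.
Column maxima: Left → 4, Right → 10; minimax = 4.
3 ≠ 4, so there is no saddle point; optimal play is mixed.
Let General R play A with probability p. Expected payoff against Left: 4p + 3(1−p) = p + 3; against Right: 2p + 10(1−p) = −8p + 10.
Setting these equal: p + 3 = −8p + 10 ⇒ 9p = 7 ⇒ p = 7/9, and the value is (1)·(7/9) + 3 = 34/9.
For General C: with q = P(Left), equating A's and B's payoffs gives 2q + 2 = −7q + 10 ⇒ q = 8/9.

34/9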